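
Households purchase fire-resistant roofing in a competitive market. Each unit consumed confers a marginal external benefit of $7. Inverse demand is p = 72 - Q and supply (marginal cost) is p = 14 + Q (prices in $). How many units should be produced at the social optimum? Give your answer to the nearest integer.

Social marginal benefit = demand + MEB = 79 - Q.
Set SMB = MC: 79 - Q = 14 + Q → Q* = 32.5000.

Q* = 33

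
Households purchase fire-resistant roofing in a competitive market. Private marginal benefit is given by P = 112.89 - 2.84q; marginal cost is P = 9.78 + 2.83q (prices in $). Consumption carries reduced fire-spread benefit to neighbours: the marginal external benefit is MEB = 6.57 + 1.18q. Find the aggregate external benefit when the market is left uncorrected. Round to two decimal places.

Market equilibrium (private): 9.78 + 2.83q = 112.89 - 2.84q → q_m = 18.1852.
Total external benefit = ∫₀^{q_m} (6.57 + 1.18q) dq = 6.57×18.1852 + ½×1.18×18.1852² = 314.5906.

$314.59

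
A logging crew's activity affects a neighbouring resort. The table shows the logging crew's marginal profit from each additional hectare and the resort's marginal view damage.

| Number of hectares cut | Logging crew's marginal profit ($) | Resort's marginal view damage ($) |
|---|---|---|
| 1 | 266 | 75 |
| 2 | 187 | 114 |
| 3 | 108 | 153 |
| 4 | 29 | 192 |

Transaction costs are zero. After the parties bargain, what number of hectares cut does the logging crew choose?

2

Bargaining reaches the level where marginal profit last exceeds marginal view damage.
That holds through level 2 (187 ≥ 114) but not at 3 (108 < 153).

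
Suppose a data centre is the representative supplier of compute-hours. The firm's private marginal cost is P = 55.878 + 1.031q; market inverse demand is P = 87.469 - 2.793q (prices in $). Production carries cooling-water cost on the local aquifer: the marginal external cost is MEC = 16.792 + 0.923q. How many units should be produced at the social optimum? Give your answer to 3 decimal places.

Social marginal cost = private MC + MEC = 72.670 + 1.954q.
Set SMC = demand: 72.670 + 1.954q = 87.469 - 2.793q → q* = 3.1175.

q* = 3.118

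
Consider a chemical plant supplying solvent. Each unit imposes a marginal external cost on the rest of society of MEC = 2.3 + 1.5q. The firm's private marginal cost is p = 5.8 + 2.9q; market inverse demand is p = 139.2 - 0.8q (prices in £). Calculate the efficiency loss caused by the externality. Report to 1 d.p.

Market equilibrium (private): 5.8 + 2.9q = 139.2 - 0.8q → q_m = 36.0541.
Social marginal cost = private MC + MEC = 8.1 + 4.4q.
Set SMC = demand: 8.1 + 4.4q = 139.2 - 0.8q → q* = 25.2115.
Between q* and q_m the wedge SMC − demand runs linearly from 0 to MEC(q_m), so the loss is a triangle.
DWL = ½ × 10.8426 × 56.3811 = 305.6589.

DWL = £305.7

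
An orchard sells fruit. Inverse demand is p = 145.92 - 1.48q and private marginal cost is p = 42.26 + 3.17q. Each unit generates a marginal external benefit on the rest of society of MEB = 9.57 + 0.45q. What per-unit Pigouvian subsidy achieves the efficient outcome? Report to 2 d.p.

subsidy = 21.70 per unit

Social marginal cost = private MC − MEB = 32.69 + 2.72q.
Set SMC = demand: 32.69 + 2.72q = 145.92 - 1.48q → q* = 26.9595.
The Pigouvian subsidy equals MEB at q*: 9.57 + 0.45×26.9595 = 21.7018.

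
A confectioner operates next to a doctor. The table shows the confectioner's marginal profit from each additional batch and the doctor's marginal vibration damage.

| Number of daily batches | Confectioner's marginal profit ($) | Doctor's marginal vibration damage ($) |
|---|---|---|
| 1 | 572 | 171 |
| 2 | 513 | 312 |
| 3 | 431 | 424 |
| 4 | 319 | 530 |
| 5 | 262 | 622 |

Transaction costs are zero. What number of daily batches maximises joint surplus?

3

Bargaining reaches the level where marginal profit last exceeds marginal vibration damage.
That holds through level 3 (431 ≥ 424) but not at 4 (319 < 530).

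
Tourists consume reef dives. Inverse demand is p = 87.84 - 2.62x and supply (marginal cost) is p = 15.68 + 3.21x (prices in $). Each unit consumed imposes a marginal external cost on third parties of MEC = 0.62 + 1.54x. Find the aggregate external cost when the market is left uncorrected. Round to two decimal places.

$125.64

Market equilibrium (private): 15.68 + 3.21x = 87.84 - 2.62x → x_m = 12.3774.
Total external cost = ∫₀^{x_m} (0.62 + 1.54x) dx = 0.62×12.3774 + ½×1.54×12.3774² = 125.6380.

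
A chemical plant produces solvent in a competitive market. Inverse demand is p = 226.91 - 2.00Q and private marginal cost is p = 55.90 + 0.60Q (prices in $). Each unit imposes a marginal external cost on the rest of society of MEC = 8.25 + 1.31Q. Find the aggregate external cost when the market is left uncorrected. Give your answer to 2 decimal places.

Market equilibrium (private): 55.90 + 0.60Q = 226.91 - 2.00Q → Q_m = 65.7731.
Total external cost = ∫₀^{Q_m} (8.25 + 1.31Q) dQ = 8.25×65.7731 + ½×1.31×65.7731² = 3376.2240.

$3376.22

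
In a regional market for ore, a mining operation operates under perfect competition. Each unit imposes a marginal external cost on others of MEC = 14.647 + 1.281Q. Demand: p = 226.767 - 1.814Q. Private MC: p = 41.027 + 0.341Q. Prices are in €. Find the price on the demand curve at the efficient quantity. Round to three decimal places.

Social marginal cost = private MC + MEC = 55.674 + 1.622Q.
Set SMC = demand: 55.674 + 1.622Q = 226.767 - 1.814Q → Q* = 49.7942.
Consumer price on the demand curve at Q*: 226.767 − 1.814×49.7942 = 136.4403.

P = €136.440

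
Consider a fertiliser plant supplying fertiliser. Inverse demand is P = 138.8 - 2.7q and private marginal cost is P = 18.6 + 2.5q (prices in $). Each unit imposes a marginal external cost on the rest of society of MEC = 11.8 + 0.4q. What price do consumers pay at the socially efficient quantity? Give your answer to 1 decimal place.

P = $86.5

Social marginal cost = private MC + MEC = 30.4 + 2.9q.
Set SMC = demand: 30.4 + 2.9q = 138.8 - 2.7q → q* = 19.3571.
Consumer price on the demand curve at q*: 138.8 − 2.7×19.3571 = 86.5358.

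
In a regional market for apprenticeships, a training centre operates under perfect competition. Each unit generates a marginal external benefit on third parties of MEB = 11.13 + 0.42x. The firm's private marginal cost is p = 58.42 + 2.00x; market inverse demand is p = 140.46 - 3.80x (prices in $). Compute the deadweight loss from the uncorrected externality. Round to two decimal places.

DWL = $27.08

Market equilibrium (private): 58.42 + 2.00x = 140.46 - 3.80x → x_m = 14.1448.
Social marginal cost = private MC − MEB = 47.29 + 1.58x.
Set SMC = demand: 47.29 + 1.58x = 140.46 - 3.80x → x* = 17.3178.
Between x* and x_m the wedge demand − SMC runs linearly from 0 to MEB(x_m), so the loss is a triangle.
DWL = ½ × 3.1730 × 17.0708 = 27.0828.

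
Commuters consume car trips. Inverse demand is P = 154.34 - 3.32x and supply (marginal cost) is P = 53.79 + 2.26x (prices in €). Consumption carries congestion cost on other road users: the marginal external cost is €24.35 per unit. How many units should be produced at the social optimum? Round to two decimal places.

Social marginal benefit = demand − MEC = 129.99 - 3.32x.
Set SMB = MC: 129.99 - 3.32x = 53.79 + 2.26x → x* = 13.6559.

x* = 13.66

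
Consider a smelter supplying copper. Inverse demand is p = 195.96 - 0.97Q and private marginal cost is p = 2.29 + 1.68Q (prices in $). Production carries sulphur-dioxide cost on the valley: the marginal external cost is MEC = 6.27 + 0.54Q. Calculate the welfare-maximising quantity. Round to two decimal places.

Social marginal cost = private MC + MEC = 8.56 + 2.22Q.
Set SMC = demand: 8.56 + 2.22Q = 195.96 - 0.97Q → Q* = 58.7461.

Q* = 58.75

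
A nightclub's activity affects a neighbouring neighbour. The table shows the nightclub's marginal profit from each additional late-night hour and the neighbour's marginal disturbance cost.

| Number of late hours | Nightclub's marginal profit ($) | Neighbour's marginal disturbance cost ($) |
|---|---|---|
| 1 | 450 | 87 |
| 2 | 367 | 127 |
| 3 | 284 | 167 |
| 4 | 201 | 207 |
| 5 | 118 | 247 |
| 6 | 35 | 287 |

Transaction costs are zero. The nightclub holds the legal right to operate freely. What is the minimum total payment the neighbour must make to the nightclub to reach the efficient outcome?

$354

Left alone the nightclub would choose level 6 (marginal profit stays positive).
Efficient level: k* = 3 (marginal profit ≥ marginal disturbance cost through 3).
The neighbour must at least cover the nightclub's forgone profit from cutting 6→3: 201 + 118 + 35 = 354.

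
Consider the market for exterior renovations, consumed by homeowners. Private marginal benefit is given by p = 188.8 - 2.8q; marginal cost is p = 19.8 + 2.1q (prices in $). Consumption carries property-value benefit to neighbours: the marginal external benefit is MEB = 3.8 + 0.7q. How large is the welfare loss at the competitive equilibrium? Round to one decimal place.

Market equilibrium (private): 19.8 + 2.1q = 188.8 - 2.8q → q_m = 34.4898.
Social marginal benefit = demand + MEB = 192.6 - 2.1q.
Set SMB = MC: 192.6 - 2.1q = 19.8 + 2.1q → q* = 41.1429.
The welfare-loss triangle has base |q_m − q*| and height MEB(q_m) (the vertical gap between SMB and MC is zero at q* and MEB at q_m).
DWL = ½ × 6.6531 × 27.9429 = 92.9535.

DWL = $93.0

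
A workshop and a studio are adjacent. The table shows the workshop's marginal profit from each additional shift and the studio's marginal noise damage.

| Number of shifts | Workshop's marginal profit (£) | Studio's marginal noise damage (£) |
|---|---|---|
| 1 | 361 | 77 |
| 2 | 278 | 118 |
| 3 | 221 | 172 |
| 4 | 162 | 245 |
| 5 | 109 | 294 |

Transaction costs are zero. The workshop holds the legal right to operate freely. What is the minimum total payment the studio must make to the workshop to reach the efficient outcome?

£271

Left alone the workshop would choose level 5 (marginal profit stays positive).
Efficient level: k* = 3 (marginal profit ≥ marginal noise damage through 3).
The studio must at least cover the workshop's forgone profit from cutting 5→3: 162 + 109 = 271.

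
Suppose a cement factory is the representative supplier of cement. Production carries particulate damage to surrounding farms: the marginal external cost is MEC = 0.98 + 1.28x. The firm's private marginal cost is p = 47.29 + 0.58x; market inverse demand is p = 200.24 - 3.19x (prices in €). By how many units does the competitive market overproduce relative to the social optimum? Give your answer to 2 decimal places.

Market equilibrium (private): 47.29 + 0.58x = 200.24 - 3.19x → x_m = 40.5703.
Social marginal cost = private MC + MEC = 48.27 + 1.86x.
Set SMC = demand: 48.27 + 1.86x = 200.24 - 3.19x → x* = 30.0931.
Gap = |40.5703 − 30.0931| = 10.4772.

10.48 units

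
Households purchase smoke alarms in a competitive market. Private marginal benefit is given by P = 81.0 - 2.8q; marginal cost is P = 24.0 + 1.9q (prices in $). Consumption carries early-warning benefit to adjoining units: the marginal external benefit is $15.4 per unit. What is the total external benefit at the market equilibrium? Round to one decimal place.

$186.8

Market equilibrium (private): 24.0 + 1.9q = 81.0 - 2.8q → q_m = 12.1277.
Total external benefit = MEB × q_m = 15.4 × 12.1277 = 186.7666.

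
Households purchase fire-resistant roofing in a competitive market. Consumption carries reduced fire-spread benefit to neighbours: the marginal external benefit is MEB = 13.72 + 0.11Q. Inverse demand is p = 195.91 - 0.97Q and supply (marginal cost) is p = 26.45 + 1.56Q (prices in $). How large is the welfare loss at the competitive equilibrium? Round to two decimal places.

Market equilibrium (private): 26.45 + 1.56Q = 195.91 - 0.97Q → Q_m = 66.9802.
Social marginal benefit = demand + MEB = 209.63 - 0.86Q.
Set SMB = MC: 209.63 - 0.86Q = 26.45 + 1.56Q → Q* = 75.6942.
Height of the DWL triangle at Q_m is SMB(Q_m) − MC(Q_m) = MEB(Q_m) = 21.0878.
DWL = ½ × 8.7140 × 21.0878 = 91.8795.

DWL = $91.88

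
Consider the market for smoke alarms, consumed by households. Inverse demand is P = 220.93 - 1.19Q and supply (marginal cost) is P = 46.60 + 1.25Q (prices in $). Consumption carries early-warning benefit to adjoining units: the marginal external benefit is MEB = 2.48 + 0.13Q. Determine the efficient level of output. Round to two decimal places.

Social marginal benefit = demand + MEB = 223.41 - 1.06Q.
Set SMB = MC: 223.41 - 1.06Q = 46.60 + 1.25Q → Q* = 76.5411.

Q* = 76.54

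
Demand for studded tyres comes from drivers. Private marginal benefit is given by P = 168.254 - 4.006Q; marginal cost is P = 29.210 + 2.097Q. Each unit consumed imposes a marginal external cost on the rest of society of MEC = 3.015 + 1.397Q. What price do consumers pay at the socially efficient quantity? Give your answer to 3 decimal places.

P = 95.596

Social marginal benefit = demand − MEC = 165.239 - 5.403Q.
Set SMB = MC: 165.239 - 5.403Q = 29.210 + 2.097Q → Q* = 18.1372.
Consumer price on the demand curve at Q*: 168.254 − 4.006×18.1372 = 95.5964.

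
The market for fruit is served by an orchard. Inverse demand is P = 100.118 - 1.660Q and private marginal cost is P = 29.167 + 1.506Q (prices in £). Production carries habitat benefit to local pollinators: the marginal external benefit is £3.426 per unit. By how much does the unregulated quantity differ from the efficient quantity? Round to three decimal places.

1.082 units

Market equilibrium (private): 29.167 + 1.506Q = 100.118 - 1.660Q → Q_m = 22.4103.
Social marginal cost = private MC − MEB = 25.741 + 1.506Q.
Set SMC = demand: 25.741 + 1.506Q = 100.118 - 1.660Q → Q* = 23.4924.
Gap = |22.4103 − 23.4924| = 1.0821.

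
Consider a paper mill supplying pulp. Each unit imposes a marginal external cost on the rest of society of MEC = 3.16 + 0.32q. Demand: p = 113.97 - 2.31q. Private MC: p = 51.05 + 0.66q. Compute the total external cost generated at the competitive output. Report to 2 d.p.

138.76

Market equilibrium (private): 51.05 + 0.66q = 113.97 - 2.31q → q_m = 21.1852.
Total external cost = ∫₀^{q_m} (3.16 + 0.32q) dq = 3.16×21.1852 + ½×0.32×21.1852² = 138.7553.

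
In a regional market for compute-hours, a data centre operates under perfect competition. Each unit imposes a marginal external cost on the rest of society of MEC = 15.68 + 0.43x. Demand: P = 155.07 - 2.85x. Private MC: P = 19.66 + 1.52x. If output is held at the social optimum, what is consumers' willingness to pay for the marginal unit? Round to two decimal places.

Social marginal cost = private MC + MEC = 35.34 + 1.95x.
Set SMC = demand: 35.34 + 1.95x = 155.07 - 2.85x → x* = 24.9438.
Consumer price on the demand curve at x*: 155.07 − 2.85×24.9438 = 83.9802.

P = 83.98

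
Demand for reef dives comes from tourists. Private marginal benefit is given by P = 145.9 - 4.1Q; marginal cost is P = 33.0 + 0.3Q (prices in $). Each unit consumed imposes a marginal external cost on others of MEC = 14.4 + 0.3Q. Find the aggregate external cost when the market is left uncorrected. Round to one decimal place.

$468.2

Market equilibrium (private): 33.0 + 0.3Q = 145.9 - 4.1Q → Q_m = 25.6591.
Total external cost = ∫₀^{Q_m} (14.4 + 0.3Q) dQ = 14.4×25.6591 + ½×0.3×25.6591² = 468.2495.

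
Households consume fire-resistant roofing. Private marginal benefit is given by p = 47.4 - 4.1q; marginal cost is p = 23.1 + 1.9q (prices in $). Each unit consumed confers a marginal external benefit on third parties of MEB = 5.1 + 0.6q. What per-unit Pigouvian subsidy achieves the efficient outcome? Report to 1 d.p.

subsidy = $8.4 per unit

Social marginal benefit = demand + MEB = 52.5 - 3.5q.
Set SMB = MC: 52.5 - 3.5q = 23.1 + 1.9q → q* = 5.4444.
The Pigouvian subsidy equals MEB at q*: 5.1 + 0.6×5.4444 = 8.3666.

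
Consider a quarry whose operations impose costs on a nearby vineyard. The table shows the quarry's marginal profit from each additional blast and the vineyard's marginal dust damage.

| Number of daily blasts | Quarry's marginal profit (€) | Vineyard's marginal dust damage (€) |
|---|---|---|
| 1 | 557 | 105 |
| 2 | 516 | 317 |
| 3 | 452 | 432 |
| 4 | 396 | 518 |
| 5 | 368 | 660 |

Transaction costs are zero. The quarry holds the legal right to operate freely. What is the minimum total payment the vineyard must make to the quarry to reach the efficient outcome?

€764

Left alone the quarry would choose level 5 (marginal profit stays positive).
Efficient level: k* = 3 (marginal profit ≥ marginal dust damage through 3).
The vineyard must at least cover the quarry's forgone profit from cutting 5→3: 396 + 368 = 764.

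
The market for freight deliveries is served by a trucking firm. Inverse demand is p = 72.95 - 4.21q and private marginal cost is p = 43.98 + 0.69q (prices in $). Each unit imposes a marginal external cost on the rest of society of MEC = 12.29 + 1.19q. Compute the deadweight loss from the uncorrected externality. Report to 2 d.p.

DWL = $30.66

Market equilibrium (private): 43.98 + 0.69q = 72.95 - 4.21q → q_m = 5.9122.
Social marginal cost = private MC + MEC = 56.27 + 1.88q.
Set SMC = demand: 56.27 + 1.88q = 72.95 - 4.21q → q* = 2.7389.
Height of the DWL triangle at q_m is SMC(q_m) − demand(q_m) = MEC(q_m) = 19.3256.
DWL = ½ × 3.1733 × 19.3256 = 30.6630.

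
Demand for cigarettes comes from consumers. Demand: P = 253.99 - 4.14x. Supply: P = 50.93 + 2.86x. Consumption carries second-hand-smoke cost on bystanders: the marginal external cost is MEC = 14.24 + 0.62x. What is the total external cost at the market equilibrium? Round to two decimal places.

673.95

Market equilibrium (private): 50.93 + 2.86x = 253.99 - 4.14x → x_m = 29.0086.
Total external cost = ∫₀^{x_m} (14.24 + 0.62x) dx = 14.24×29.0086 + ½×0.62×29.0086² = 673.9471.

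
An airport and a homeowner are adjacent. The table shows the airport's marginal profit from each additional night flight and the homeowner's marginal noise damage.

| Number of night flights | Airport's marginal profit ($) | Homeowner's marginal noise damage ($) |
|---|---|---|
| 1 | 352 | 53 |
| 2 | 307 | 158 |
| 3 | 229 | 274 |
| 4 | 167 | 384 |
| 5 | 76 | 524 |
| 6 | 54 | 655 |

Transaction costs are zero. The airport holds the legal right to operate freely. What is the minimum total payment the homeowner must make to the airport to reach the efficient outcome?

$526

Left alone the airport would choose level 6 (marginal profit stays positive).
Efficient level: k* = 2 (marginal profit ≥ marginal noise damage through 2).
The homeowner must at least cover the airport's forgone profit from cutting 6→2: 229 + 167 + 76 + 54 = 526.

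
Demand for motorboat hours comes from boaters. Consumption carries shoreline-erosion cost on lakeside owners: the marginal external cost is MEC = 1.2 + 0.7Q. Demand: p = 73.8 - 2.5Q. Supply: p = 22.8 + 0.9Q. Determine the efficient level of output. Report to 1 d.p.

Social marginal benefit = demand − MEC = 72.6 - 3.2Q.
Set SMB = MC: 72.6 - 3.2Q = 22.8 + 0.9Q → Q* = 12.1463.

Q* = 12.1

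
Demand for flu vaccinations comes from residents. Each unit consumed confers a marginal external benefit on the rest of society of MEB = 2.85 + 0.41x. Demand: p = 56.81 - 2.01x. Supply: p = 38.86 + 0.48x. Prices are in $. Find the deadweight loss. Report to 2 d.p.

Market equilibrium (private): 38.86 + 0.48x = 56.81 - 2.01x → x_m = 7.2088.
Social marginal benefit = demand + MEB = 59.66 - 1.60x.
Set SMB = MC: 59.66 - 1.60x = 38.86 + 0.48x → x* = 10.0000.
The welfare-loss triangle has base |x_m − x*| and height MEB(x_m) (the vertical gap between SMB and MC is zero at x* and MEB at x_m).
DWL = ½ × 2.7912 × 5.8056 = 8.1023.

DWL = $8.10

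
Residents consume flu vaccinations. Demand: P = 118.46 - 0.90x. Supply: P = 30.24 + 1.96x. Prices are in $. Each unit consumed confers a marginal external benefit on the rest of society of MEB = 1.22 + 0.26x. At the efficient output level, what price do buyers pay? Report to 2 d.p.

P = $87.50

Social marginal benefit = demand + MEB = 119.68 - 0.64x.
Set SMB = MC: 119.68 - 0.64x = 30.24 + 1.96x → x* = 34.4000.
Consumer price on the demand curve at x*: 118.46 − 0.90×34.4000 = 87.5000.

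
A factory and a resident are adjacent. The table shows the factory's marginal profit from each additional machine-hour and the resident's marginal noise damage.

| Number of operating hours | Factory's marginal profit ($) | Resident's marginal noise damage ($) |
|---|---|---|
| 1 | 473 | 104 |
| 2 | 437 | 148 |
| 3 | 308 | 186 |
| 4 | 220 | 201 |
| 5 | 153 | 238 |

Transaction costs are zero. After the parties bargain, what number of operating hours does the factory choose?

4

Bargaining reaches the level where marginal profit last exceeds marginal noise damage.
That holds through level 4 (220 ≥ 201) but not at 5 (153 < 238).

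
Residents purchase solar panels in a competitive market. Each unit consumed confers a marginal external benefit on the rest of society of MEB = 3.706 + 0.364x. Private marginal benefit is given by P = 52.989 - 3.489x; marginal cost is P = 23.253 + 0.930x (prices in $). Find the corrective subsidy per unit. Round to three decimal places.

Social marginal benefit = demand + MEB = 56.695 - 3.125x.
Set SMB = MC: 56.695 - 3.125x = 23.253 + 0.930x → x* = 8.2471.
The Pigouvian subsidy equals MEB at x*: 3.706 + 0.364×8.2471 = 6.7079.

subsidy = $6.708 per unit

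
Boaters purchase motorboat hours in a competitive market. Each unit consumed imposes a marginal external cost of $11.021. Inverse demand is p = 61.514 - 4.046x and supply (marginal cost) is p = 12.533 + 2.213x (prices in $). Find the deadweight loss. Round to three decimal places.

DWL = $9.703

Market equilibrium (private): 12.533 + 2.213x = 61.514 - 4.046x → x_m = 7.8257.
Social marginal benefit = demand − MEC = 50.493 - 4.046x.
Set SMB = MC: 50.493 - 4.046x = 12.533 + 2.213x → x* = 6.0649.
The loss is the area between SMB and MC from x* to x_m; with linear curves that's a triangle of height MEC(x_m).
DWL = ½ × 1.7608 × 11.0210 = 9.7029.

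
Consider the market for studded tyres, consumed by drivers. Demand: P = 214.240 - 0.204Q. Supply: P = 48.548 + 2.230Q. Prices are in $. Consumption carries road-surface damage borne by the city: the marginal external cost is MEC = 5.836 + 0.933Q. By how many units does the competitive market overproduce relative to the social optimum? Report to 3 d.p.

20.597 units

Market equilibrium (private): 48.548 + 2.230Q = 214.240 - 0.204Q → Q_m = 68.0740.
Social marginal benefit = demand − MEC = 208.404 - 1.137Q.
Set SMB = MC: 208.404 - 1.137Q = 48.548 + 2.230Q → Q* = 47.4773.
Gap = |68.0740 − 47.4773| = 20.5967.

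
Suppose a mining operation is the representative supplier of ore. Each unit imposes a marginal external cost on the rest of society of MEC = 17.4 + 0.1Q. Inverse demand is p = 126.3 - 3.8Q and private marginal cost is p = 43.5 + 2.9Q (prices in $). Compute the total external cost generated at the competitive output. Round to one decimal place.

$222.7

Market equilibrium (private): 43.5 + 2.9Q = 126.3 - 3.8Q → Q_m = 12.3582.
Total external cost = ∫₀^{Q_m} (17.4 + 0.1Q) dQ = 17.4×12.3582 + ½×0.1×12.3582² = 222.6689.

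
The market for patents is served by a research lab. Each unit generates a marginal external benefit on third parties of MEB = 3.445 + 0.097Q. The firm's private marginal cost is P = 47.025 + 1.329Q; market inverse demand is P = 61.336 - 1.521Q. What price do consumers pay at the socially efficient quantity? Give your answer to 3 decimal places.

P = 51.526

Social marginal cost = private MC − MEB = 43.580 + 1.232Q.
Set SMC = demand: 43.580 + 1.232Q = 61.336 - 1.521Q → Q* = 6.4497.
Consumer price on the demand curve at Q*: 61.336 − 1.521×6.4497 = 51.5260.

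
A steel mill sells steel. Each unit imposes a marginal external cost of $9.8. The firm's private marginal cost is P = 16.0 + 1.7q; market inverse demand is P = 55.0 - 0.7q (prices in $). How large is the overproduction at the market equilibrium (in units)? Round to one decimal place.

4.1 units

Market equilibrium (private): 16.0 + 1.7q = 55.0 - 0.7q → q_m = 16.2500.
Social marginal cost = private MC + MEC = 25.8 + 1.7q.
Set SMC = demand: 25.8 + 1.7q = 55.0 - 0.7q → q* = 12.1667.
Gap = |16.2500 − 12.1667| = 4.0833.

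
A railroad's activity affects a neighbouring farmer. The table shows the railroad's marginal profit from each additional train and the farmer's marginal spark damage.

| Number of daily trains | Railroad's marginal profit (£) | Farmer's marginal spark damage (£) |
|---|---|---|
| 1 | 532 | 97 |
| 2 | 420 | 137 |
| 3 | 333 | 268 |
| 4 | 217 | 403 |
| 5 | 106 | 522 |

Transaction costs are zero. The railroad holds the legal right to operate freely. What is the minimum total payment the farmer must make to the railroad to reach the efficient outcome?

£323

Left alone the railroad would choose level 5 (marginal profit stays positive).
Efficient level: k* = 3 (marginal profit ≥ marginal spark damage through 3).
The farmer must at least cover the railroad's forgone profit from cutting 5→3: 217 + 106 = 323.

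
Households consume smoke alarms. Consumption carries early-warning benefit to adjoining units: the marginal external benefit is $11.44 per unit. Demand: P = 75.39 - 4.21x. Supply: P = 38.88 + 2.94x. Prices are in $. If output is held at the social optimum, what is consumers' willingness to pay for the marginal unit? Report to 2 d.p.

P = $47.16

Social marginal benefit = demand + MEB = 86.83 - 4.21x.
Set SMB = MC: 86.83 - 4.21x = 38.88 + 2.94x → x* = 6.7063.
Consumer price on the demand curve at x*: 75.39 − 4.21×6.7063 = 47.1565.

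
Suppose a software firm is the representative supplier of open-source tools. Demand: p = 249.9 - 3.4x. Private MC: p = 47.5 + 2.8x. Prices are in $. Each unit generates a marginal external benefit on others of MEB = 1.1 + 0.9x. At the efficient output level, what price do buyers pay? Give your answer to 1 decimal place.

P = $119.4

Social marginal cost = private MC − MEB = 46.4 + 1.9x.
Set SMC = demand: 46.4 + 1.9x = 249.9 - 3.4x → x* = 38.3962.
Consumer price on the demand curve at x*: 249.9 − 3.4×38.3962 = 119.3529.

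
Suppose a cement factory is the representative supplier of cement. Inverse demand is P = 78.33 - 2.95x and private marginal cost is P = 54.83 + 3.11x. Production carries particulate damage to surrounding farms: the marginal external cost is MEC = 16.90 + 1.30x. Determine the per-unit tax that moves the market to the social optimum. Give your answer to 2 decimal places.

tax = 18.07 per unit

Social marginal cost = private MC + MEC = 71.73 + 4.41x.
Set SMC = demand: 71.73 + 4.41x = 78.33 - 2.95x → x* = 0.8967.
The Pigouvian tax equals MEC at x*: 16.90 + 1.30×0.8967 = 18.0657.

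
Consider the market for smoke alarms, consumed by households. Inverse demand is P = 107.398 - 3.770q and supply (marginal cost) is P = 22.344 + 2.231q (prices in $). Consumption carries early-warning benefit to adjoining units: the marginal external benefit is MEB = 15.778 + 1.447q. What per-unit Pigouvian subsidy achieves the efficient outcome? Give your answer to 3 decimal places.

Social marginal benefit = demand + MEB = 123.176 - 2.323q.
Set SMB = MC: 123.176 - 2.323q = 22.344 + 2.231q → q* = 22.1414.
The Pigouvian subsidy equals MEB at q*: 15.778 + 1.447×22.1414 = 47.8166.

subsidy = $47.817 per unit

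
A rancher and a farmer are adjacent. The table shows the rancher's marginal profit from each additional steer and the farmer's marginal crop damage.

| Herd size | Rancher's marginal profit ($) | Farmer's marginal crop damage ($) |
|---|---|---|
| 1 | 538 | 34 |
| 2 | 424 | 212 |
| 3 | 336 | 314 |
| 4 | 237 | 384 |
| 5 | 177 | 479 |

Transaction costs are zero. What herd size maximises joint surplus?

Bargaining reaches the level where marginal profit last exceeds marginal crop damage.
That holds through level 3 (336 ≥ 314) but not at 4 (237 < 384).

3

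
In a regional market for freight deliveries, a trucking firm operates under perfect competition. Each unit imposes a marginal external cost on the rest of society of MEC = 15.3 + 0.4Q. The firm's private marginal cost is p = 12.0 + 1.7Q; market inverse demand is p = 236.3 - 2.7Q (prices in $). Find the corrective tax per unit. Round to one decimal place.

Social marginal cost = private MC + MEC = 27.3 + 2.1Q.
Set SMC = demand: 27.3 + 2.1Q = 236.3 - 2.7Q → Q* = 43.5417.
The Pigouvian tax equals MEC at Q*: 15.3 + 0.4×43.5417 = 32.7167.

tax = $32.7 per unit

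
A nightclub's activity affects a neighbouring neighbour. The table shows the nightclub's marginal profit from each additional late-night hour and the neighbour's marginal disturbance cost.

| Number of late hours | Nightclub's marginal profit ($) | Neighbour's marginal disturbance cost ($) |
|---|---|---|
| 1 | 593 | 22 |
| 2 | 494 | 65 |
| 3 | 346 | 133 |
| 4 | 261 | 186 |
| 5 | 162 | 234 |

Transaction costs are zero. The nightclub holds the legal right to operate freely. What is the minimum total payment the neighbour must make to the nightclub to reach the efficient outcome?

Left alone the nightclub would choose level 5 (marginal profit stays positive).
Efficient level: k* = 4 (marginal profit ≥ marginal disturbance cost through 4).
The neighbour must at least cover the nightclub's forgone profit from cutting 5→4: 162 = 162.

$162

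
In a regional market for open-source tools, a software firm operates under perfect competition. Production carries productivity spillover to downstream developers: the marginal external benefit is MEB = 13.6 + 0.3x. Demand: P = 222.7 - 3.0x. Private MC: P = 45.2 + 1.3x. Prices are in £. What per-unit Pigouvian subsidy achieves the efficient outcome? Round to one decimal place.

subsidy = £27.9 per unit

Social marginal cost = private MC − MEB = 31.6 + x.
Set SMC = demand: 31.6 + x = 222.7 - 3.0x → x* = 47.7750.
The Pigouvian subsidy equals MEB at x*: 13.6 + 0.3×47.7750 = 27.9325.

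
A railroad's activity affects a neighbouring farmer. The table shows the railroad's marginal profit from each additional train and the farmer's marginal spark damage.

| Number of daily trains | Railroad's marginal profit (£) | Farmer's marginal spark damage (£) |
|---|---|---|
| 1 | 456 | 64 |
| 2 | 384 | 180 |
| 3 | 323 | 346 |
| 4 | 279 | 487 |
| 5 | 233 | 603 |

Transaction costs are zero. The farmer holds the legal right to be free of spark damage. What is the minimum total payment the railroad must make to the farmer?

Efficient level: marginal profit ≥ marginal spark damage through level 2, so k* = 2.
With the farmer holding the right, the railroad must at least compensate total damage at k*: 64 + 180 = 244.

£244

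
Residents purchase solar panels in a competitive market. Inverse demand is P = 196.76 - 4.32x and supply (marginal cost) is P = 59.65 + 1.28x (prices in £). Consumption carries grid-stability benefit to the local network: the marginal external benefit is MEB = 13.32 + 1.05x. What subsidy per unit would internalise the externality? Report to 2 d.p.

subsidy = £48.03 per unit

Social marginal benefit = demand + MEB = 210.08 - 3.27x.
Set SMB = MC: 210.08 - 3.27x = 59.65 + 1.28x → x* = 33.0615.
The Pigouvian subsidy equals MEB at x*: 13.32 + 1.05×33.0615 = 48.0346.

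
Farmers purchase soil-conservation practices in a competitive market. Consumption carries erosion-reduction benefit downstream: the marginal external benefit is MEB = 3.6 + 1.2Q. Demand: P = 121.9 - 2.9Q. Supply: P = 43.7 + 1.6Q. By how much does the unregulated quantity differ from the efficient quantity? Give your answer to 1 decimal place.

Market equilibrium (private): 43.7 + 1.6Q = 121.9 - 2.9Q → Q_m = 17.3778.
Social marginal benefit = demand + MEB = 125.5 - 1.7Q.
Set SMB = MC: 125.5 - 1.7Q = 43.7 + 1.6Q → Q* = 24.7879.
Gap = |17.3778 − 24.7879| = 7.4101.

7.4 units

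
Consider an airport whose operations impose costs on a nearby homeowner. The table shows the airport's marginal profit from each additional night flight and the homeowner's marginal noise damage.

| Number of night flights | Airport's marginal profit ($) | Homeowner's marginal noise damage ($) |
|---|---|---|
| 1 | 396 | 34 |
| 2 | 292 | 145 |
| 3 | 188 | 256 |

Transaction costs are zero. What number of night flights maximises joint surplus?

2

Bargaining reaches the level where marginal profit last exceeds marginal noise damage.
That holds through level 2 (292 ≥ 145) but not at 3 (188 < 256).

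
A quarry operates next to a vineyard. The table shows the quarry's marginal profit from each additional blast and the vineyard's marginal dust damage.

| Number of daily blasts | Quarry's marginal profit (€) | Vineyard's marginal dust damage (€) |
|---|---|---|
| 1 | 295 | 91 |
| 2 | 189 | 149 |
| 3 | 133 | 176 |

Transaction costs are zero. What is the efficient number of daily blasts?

2

Bargaining reaches the level where marginal profit last exceeds marginal dust damage.
That holds through level 2 (189 ≥ 149) but not at 3 (133 < 176).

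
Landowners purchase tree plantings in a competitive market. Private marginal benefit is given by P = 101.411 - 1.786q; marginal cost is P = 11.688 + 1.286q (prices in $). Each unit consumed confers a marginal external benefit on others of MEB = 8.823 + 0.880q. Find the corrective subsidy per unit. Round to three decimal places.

Social marginal benefit = demand + MEB = 110.234 - 0.906q.
Set SMB = MC: 110.234 - 0.906q = 11.688 + 1.286q → q* = 44.9571.
The Pigouvian subsidy equals MEB at q*: 8.823 + 0.880×44.9571 = 48.3852.

subsidy = $48.385 per unit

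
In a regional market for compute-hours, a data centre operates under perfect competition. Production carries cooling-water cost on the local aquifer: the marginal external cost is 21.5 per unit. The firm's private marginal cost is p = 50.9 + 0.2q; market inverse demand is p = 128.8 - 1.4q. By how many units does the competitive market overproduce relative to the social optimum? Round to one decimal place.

13.4 units

Market equilibrium (private): 50.9 + 0.2q = 128.8 - 1.4q → q_m = 48.6875.
Social marginal cost = private MC + MEC = 72.4 + 0.2q.
Set SMC = demand: 72.4 + 0.2q = 128.8 - 1.4q → q* = 35.2500.
Gap = |48.6875 − 35.2500| = 13.4375.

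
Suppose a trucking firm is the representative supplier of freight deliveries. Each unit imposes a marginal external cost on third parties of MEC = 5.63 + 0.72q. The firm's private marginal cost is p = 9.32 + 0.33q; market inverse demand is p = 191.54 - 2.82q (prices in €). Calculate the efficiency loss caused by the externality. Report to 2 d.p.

DWL = €288.81

Market equilibrium (private): 9.32 + 0.33q = 191.54 - 2.82q → q_m = 57.8476.
Social marginal cost = private MC + MEC = 14.95 + 1.05q.
Set SMC = demand: 14.95 + 1.05q = 191.54 - 2.82q → q* = 45.6305.
Between q* and q_m the wedge SMC − demand runs linearly from 0 to MEC(q_m), so the loss is a triangle.
DWL = ½ × 12.2171 × 47.2803 = 288.8141.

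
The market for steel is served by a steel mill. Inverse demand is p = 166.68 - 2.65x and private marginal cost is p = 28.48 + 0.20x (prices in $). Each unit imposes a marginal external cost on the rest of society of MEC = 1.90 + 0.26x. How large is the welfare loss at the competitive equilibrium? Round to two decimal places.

DWL = $33.84

Market equilibrium (private): 28.48 + 0.20x = 166.68 - 2.65x → x_m = 48.4912.
Social marginal cost = private MC + MEC = 30.38 + 0.46x.
Set SMC = demand: 30.38 + 0.46x = 166.68 - 2.65x → x* = 43.8264.
Between x* and x_m the wedge SMC − demand runs linearly from 0 to MEC(x_m), so the loss is a triangle.
DWL = ½ × 4.6648 × 14.5077 = 33.8378.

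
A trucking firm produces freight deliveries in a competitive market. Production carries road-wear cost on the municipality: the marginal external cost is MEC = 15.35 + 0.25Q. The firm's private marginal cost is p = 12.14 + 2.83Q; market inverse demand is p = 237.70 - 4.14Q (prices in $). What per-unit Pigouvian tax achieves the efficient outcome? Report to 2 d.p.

tax = $22.63 per unit

Social marginal cost = private MC + MEC = 27.49 + 3.08Q.
Set SMC = demand: 27.49 + 3.08Q = 237.70 - 4.14Q → Q* = 29.1150.
The Pigouvian tax equals MEC at Q*: 15.35 + 0.25×29.1150 = 22.6288.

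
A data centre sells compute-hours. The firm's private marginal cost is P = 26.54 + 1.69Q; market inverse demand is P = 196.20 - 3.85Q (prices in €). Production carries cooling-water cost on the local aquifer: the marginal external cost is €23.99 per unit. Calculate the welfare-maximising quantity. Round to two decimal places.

Social marginal cost = private MC + MEC = 50.53 + 1.69Q.
Set SMC = demand: 50.53 + 1.69Q = 196.20 - 3.85Q → Q* = 26.2942.

Q* = 26.29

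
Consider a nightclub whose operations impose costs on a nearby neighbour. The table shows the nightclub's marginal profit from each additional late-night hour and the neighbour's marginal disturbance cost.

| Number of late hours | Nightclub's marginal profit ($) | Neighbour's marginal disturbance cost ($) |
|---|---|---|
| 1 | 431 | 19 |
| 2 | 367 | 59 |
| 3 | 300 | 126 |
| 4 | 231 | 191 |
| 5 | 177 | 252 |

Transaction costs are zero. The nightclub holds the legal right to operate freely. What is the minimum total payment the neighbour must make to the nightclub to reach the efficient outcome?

$177

Left alone the nightclub would choose level 5 (marginal profit stays positive).
Efficient level: k* = 4 (marginal profit ≥ marginal disturbance cost through 4).
The neighbour must at least cover the nightclub's forgone profit from cutting 5→4: 177 = 177.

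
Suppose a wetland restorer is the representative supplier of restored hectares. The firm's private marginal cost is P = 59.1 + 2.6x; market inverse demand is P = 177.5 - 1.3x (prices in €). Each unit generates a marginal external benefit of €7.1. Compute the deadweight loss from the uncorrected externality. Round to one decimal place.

DWL = €6.5

Market equilibrium (private): 59.1 + 2.6x = 177.5 - 1.3x → x_m = 30.3590.
Social marginal cost = private MC − MEB = 52.0 + 2.6x.
Set SMC = demand: 52.0 + 2.6x = 177.5 - 1.3x → x* = 32.1795.
The welfare-loss triangle has base |x_m − x*| and height MEB(x_m) (the vertical gap between SMC and demand is zero at x* and MEB at x_m).
DWL = ½ × 1.8205 × 7.1000 = 6.4628.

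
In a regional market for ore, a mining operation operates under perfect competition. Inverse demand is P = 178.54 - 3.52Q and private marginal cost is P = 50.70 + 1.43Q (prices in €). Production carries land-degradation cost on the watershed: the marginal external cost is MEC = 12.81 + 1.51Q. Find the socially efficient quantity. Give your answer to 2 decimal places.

Social marginal cost = private MC + MEC = 63.51 + 2.94Q.
Set SMC = demand: 63.51 + 2.94Q = 178.54 - 3.52Q → Q* = 17.8065.

Q* = 17.81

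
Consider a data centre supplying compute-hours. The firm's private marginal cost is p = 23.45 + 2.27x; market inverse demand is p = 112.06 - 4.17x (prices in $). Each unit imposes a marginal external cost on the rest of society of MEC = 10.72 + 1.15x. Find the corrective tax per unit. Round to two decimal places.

tax = $22.52 per unit

Social marginal cost = private MC + MEC = 34.17 + 3.42x.
Set SMC = demand: 34.17 + 3.42x = 112.06 - 4.17x → x* = 10.2622.
The Pigouvian tax equals MEC at x*: 10.72 + 1.15×10.2622 = 22.5215.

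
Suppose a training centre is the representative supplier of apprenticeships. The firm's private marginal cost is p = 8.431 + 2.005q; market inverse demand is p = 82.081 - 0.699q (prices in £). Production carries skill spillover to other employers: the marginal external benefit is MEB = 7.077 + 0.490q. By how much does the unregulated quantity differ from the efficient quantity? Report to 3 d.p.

Market equilibrium (private): 8.431 + 2.005q = 82.081 - 0.699q → q_m = 27.2374.
Social marginal cost = private MC − MEB = 1.354 + 1.515q.
Set SMC = demand: 1.354 + 1.515q = 82.081 - 0.699q → q* = 36.4621.
Gap = |27.2374 − 36.4621| = 9.2247.

9.225 units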